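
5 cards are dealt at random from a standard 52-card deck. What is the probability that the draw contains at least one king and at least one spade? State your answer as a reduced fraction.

There are C(52,5) = 2598960 possible draws.
By inclusion-exclusion on the complements, draws missing all kings or all spades: C(48,5) + C(39,5) − C(36,5) = 1712304 + 575757 − 376992 = 1911069.
So draws with at least one of each: 2598960 − 1911069 = 687891, probability 687891/2598960 = 229297/866320.

229297/866320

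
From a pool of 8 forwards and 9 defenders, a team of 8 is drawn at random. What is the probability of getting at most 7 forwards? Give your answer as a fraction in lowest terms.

24309/24310

Total selections: C(17,8) = 24310.
The complement is exactly 8 forwards: C(8,8)·C(9,0) = 1.
Probability = 1 − 1/24310 = 24309/24310.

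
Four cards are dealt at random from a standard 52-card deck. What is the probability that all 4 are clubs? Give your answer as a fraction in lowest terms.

11/4165

There are C(52,4) = 270725 possible 4-card hands.
Hands that are all clubs: C(13,4) = 715.
Probability = 715/270725 = 11/4165.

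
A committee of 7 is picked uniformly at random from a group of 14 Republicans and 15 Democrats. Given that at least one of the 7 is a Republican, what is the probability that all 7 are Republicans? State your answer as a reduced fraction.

88/39855

Work in counts. Selections with at least one Republican: C(29,7) − C(15,7) = 1560780 − 6435 = 1554345.
Of those, selections where all 7 are Republicans: C(14,7) = 3432.
Conditional probability = 3432/1554345 = 88/39855.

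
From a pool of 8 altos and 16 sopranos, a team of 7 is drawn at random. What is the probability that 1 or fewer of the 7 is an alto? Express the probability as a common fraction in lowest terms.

286/1311

Total selections: C(24,7) = 346104.
Favorable selections (1 or fewer alto): C(8,0)·C(16,7) + C(8,1)·C(16,6) = 11440 + 64064 = 75504.
Probability = 75504/346104 = 286/1311.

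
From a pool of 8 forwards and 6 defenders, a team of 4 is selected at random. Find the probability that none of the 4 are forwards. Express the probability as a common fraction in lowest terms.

There are C(14,4) = 1001 possible selections.
Selections with no forwards (all defenders): C(6,4) = 15.
Probability = 15/1001.

15/1001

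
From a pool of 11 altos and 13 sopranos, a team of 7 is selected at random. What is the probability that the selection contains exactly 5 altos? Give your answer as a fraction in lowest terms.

There are C(24,7) = 346104 ways to choose 7 from 24.
Selections with exactly 5 altos: choose 5 of the 11 altos and 2 of the 13 sopranos, C(11,5)·C(13,2) = 462·78 = 36036.
Probability = 36036/346104 = 91/874.

91/874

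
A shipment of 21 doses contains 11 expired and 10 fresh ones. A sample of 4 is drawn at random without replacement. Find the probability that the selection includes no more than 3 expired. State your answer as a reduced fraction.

377/399

Total selections: C(21,4) = 5985.
The complement is exactly 4 expired: C(11,4)·C(10,0) = 330.
Probability = 1 − 330/5985 = 5655/5985 = 377/399.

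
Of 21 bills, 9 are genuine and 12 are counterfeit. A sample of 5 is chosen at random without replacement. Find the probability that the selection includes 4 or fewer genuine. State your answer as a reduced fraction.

There are C(21,5) = 20349 ways to choose the 5.
Favorable selections (4 or fewer genuine): C(9,0)·C(12,5) + C(9,1)·C(12,4) + C(9,2)·C(12,3) + C(9,3)·C(12,2) + C(9,4)·C(12,1) = 792 + 4455 + 7920 + 5544 + 1512 = 20223.
Probability = 20223/20349 = 321/323.

321/323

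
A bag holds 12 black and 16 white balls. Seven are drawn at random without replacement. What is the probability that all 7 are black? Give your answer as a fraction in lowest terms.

There are C(28,7) = 1184040 possible selections.
Selections with all black: C(12,7) = 792.
Probability = 792/1184040 = 1/1495.

1/1495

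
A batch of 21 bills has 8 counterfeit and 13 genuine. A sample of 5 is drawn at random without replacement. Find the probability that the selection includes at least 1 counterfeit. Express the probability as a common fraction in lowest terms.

2118/2261

Total selections: C(21,5) = 20349.
The complement is all 5 are genuine: C(13,5) = 1287.
Probability = 1 − 1287/20349 = 19062/20349 = 2118/2261.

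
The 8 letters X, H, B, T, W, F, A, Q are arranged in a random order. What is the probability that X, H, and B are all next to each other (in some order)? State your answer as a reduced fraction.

There are 8! = 40320 arrangements.
Treat the three as one block: 6! placements × 3! orders within the block = 720·6 = 4320.
Probability = 4320/40320 = 3/28.

3/28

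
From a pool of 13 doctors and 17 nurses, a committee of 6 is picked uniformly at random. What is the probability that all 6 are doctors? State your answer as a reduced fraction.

There are C(30,6) = 593775 possible selections.
Selections with all doctors: C(13,6) = 1716.
Probability = 1716/593775 = 44/15225.

44/15225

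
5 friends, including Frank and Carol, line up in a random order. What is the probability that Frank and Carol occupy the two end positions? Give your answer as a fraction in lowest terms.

1/10

There are 5! = 120 arrangements.
Place Frank and Carol at the ends in 2 ways, arrange the remaining 3 in 3! = 6 ways: 2·6 = 12.
Probability = 12/120 = 1/10.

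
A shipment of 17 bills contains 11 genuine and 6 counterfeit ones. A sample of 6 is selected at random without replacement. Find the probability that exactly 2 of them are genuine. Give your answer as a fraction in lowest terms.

825/12376

There are C(17,6) = 12376 ways to choose 6 from 17.
Selections with exactly 2 genuine: choose 2 of the 11 genuine and 4 of the 6 counterfeit, C(11,2)·C(6,4) = 55·15 = 825.
Probability = 825/12376.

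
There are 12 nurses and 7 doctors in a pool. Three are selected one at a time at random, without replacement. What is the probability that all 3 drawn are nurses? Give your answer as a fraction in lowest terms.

Multiply the conditional probabilities at each draw: 12/19 · 11/18 · 10/17 = 1320/5814 = 220/969.

220/969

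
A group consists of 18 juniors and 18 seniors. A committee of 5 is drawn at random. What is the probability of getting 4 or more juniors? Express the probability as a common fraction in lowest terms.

Total selections: C(36,5) = 376992.
Favorable selections (4 or more juniors): C(18,4)·C(18,1) + C(18,5)·C(18,0) = 55080 + 8568 = 63648.
Probability = 63648/376992 = 13/77.

13/77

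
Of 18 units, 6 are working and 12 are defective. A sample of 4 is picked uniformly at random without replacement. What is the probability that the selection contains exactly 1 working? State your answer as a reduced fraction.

The sample space is all 4-subsets of the 18: C(18,4) = 3060.
Selections with exactly 1 working: choose 1 of the 6 working and 3 of the 12 defective, C(6,1)·C(12,3) = 6·220 = 1320.
Probability = 1320/3060 = 22/51.

22/51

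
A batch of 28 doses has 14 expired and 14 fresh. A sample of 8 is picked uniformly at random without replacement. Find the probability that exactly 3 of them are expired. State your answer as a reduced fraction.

728/3105

Total number of selections: C(28,8) = 3108105.
Selections with exactly 3 expired: choose 3 of the 14 expired and 5 of the 14 fresh, C(14,3)·C(14,5) = 364·2002 = 728728.
Probability = 728728/3108105 = 728/3105.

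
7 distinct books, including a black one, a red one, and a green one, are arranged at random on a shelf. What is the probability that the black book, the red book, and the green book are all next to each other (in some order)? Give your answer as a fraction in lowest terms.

There are 7! = 5040 arrangements.
Treat the three as one block: 5! placements × 3! orders within the block = 120·6 = 720.
Probability = 720/5040 = 1/7.

1/7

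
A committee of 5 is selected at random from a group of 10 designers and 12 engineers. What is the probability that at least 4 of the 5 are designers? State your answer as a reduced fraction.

Total selections: C(22,5) = 26334.
Favorable selections (at least 4 designers): C(10,4)·C(12,1) + C(10,5)·C(12,0) = 2520 + 252 = 2772.
Probability = 2772/26334 = 2/19.

2/19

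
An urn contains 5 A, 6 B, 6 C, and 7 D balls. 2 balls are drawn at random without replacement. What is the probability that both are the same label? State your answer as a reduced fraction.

There are C(24,2) = 276 ways to draw 2 balls.
All same label: C(5,2) + C(6,2) + C(6,2) + C(7,2) = 10 + 15 + 15 + 21 = 61.
Probability = 61/276.

61/276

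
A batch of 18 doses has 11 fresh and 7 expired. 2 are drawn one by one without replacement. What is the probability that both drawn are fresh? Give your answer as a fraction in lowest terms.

55/153

Multiply the conditional probabilities at each draw: 11/18 · 10/17 = 110/306 = 55/153.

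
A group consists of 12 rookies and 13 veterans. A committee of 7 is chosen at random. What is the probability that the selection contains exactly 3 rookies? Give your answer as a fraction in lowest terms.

Total number of selections: C(25,7) = 480700.
Selections with exactly 3 rookies: choose 3 of the 12 rookies and 4 of the 13 veterans, C(12,3)·C(13,4) = 220·715 = 157300.
Probability = 157300/480700 = 143/437.

143/437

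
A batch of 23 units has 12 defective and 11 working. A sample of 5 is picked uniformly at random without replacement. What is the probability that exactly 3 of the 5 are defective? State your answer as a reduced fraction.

The sample space is all 5-subsets of the 23: C(23,5) = 33649.
Selections with exactly 3 defective: choose 3 of the 12 defective and 2 of the 11 working, C(12,3)·C(11,2) = 220·55 = 12100.
Probability = 12100/33649 = 1100/3059.

1100/3059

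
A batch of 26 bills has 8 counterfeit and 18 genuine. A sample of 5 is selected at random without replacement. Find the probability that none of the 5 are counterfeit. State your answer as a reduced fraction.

2142/16445

There are C(26,5) = 65780 possible selections.
Selections with no counterfeit (all genuine): C(18,5) = 8568.
Probability = 8568/65780 = 2142/16445.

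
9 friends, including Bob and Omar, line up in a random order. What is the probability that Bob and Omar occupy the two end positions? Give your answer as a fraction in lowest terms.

1/36

There are 9! = 362880 arrangements.
Place Bob and Omar at the ends in 2 ways, arrange the remaining 7 in 7! = 5040 ways: 2·5040 = 10080.
Probability = 10080/362880 = 1/36.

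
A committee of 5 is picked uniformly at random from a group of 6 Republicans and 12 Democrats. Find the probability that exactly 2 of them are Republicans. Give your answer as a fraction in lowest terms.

275/714

The sample space is all 5-subsets of the 18: C(18,5) = 8568.
Selections with exactly 2 Republicans: choose 2 of the 6 Republicans and 3 of the 12 Democrats, C(6,2)·C(12,3) = 15·220 = 3300.
Probability = 3300/8568 = 275/714.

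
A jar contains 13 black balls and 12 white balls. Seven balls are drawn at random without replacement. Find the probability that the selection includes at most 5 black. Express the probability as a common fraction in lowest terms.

10418/10925

There are C(25,7) = 480700 ways to choose the 7.
Count the complement (more than 5 black): C(13,6)·C(12,1) + C(13,7)·C(12,0) = 20592 + 1716 = 22308.
Probability = 1 − 22308/480700 = 458392/480700 = 10418/10925.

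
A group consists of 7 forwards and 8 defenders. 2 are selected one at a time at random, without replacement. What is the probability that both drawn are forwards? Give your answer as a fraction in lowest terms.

1/5

Multiply the conditional probabilities at each draw: 7/15 · 6/14 = 42/210 = 1/5.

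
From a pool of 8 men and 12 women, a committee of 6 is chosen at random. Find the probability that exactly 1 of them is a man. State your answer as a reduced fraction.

264/1615

The sample space is all 6-subsets of the 20: C(20,6) = 38760.
Selections with exactly 1 man: choose 1 of the 8 men and 5 of the 12 women, C(8,1)·C(12,5) = 8·792 = 6336.
Probability = 6336/38760 = 264/1615.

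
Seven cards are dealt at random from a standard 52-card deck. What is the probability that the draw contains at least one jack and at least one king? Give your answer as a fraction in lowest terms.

There are C(52,7) = 133784560 possible draws.
By inclusion-exclusion on the complements, draws missing all jacks or all kings: C(48,7) + C(48,7) − C(44,7) = 73629072 + 73629072 − 38320568 = 108937576.
So draws with at least one of each: 133784560 − 108937576 = 24846984, probability 24846984/133784560 = 3105873/16723070.

3105873/16723070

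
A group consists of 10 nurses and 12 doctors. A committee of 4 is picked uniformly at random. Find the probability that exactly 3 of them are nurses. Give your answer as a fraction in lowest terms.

Total number of selections: C(22,4) = 7315.
Selections with exactly 3 nurses: choose 3 of the 10 nurses and 1 of the 12 doctors, C(10,3)·C(12,1) = 120·12 = 1440.
Probability = 1440/7315 = 288/1463.

288/1463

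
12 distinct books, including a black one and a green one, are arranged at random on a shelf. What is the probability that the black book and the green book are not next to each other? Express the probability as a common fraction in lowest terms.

There are 12! = 479001600 arrangements.
Arrangements with the black book and the green book adjacent: 2·11! = 79833600.
So not adjacent: 479001600 − 79833600 = 399168000, probability 399168000/479001600 = 5/6.

5/6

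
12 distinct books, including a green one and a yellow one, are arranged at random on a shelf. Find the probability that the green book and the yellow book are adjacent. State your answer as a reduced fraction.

1/6

There are 12! = 479001600 arrangements.
Treat the green book and the yellow book as a block: 11! arrangements of the blocks × 2 orders within the block = 2·39916800 = 79833600.
Probability = 79833600/479001600 = 1/6.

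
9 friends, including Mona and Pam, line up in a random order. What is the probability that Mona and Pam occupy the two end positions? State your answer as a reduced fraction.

There are 9! = 362880 arrangements.
Place Mona and Pam at the ends in 2 ways, arrange the remaining 7 in 7! = 5040 ways: 2·5040 = 10080.
Probability = 10080/362880 = 1/36.

1/36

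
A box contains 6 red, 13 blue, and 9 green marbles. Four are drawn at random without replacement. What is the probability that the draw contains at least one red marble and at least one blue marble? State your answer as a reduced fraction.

131/225

There are C(28,4) = 20475 possible draws.
By inclusion-exclusion on the complements, draws missing all red or all blue: C(22,4) + C(15,4) − C(9,4) = 7315 + 1365 − 126 = 8554.
So draws with at least one of each: 20475 − 8554 = 11921, probability 11921/20475 = 131/225.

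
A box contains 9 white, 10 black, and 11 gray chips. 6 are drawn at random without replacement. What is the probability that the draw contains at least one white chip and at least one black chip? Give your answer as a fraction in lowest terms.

There are C(30,6) = 593775 possible draws.
By inclusion-exclusion on the complements, draws missing all white or all black: C(21,6) + C(20,6) − C(11,6) = 54264 + 38760 − 462 = 92562.
So draws with at least one of each: 593775 − 92562 = 501213, probability 501213/593775 = 167071/197925.

167071/197925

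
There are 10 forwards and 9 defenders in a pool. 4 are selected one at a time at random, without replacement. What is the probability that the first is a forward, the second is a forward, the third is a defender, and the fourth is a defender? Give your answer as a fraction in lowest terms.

45/646

Multiply the conditional probabilities at each draw: 10/19 · 9/18 · 9/17 · 8/16 = 6480/93024 = 45/646.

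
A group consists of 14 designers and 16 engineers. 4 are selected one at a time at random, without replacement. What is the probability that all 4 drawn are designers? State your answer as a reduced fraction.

143/3915

Multiply the conditional probabilities at each draw: 14/30 · 13/29 · 12/28 · 11/27 = 24024/657720 = 143/3915.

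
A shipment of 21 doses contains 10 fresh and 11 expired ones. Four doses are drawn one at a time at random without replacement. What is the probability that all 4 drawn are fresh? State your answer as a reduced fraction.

2/57

Multiply the conditional probabilities at each draw: 10/21 · 9/20 · 8/19 · 7/18 = 5040/143640 = 2/57.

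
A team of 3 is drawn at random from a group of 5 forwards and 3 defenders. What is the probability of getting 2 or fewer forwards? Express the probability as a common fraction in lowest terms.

23/28

There are C(8,3) = 56 ways to choose the 3.
The complement is exactly 3 forwards: C(5,3)·C(3,0) = 10.
Probability = 1 − 10/56 = 46/56 = 23/28.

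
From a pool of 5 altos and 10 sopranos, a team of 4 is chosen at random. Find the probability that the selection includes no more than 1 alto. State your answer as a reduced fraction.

Total selections: C(15,4) = 1365.
Favorable selections (no more than 1 alto): C(5,0)·C(10,4) + C(5,1)·C(10,3) = 210 + 600 = 810.
Probability = 810/1365 = 54/91.

54/91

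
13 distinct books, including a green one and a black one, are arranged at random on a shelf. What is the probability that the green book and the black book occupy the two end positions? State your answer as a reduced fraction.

There are 13! = 6227020800 arrangements.
Place the green book and the black book at the ends in 2 ways, arrange the remaining 11 in 11! = 39916800 ways: 2·39916800 = 79833600.
Probability = 79833600/6227020800 = 1/78.

1/78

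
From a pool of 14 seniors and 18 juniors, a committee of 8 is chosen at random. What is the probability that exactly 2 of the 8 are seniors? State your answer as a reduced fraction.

10829/67425

There are C(32,8) = 10518300 ways to choose 8 from 32.
Selections with exactly 2 seniors: choose 2 of the 14 seniors and 6 of the 18 juniors, C(14,2)·C(18,6) = 91·18564 = 1689324.
Probability = 1689324/10518300 = 10829/67425.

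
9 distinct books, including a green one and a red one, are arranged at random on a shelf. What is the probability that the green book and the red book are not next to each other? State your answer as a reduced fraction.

There are 9! = 362880 arrangements.
Arrangements with the green book and the red book adjacent: 2·8! = 80640.
So not adjacent: 362880 − 80640 = 282240, probability 282240/362880 = 7/9.

7/9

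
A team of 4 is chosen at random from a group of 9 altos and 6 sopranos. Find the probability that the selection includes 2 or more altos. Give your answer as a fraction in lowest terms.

There are C(15,4) = 1365 ways to choose the 4.
Count the complement (fewer than 2 altos): C(9,0)·C(6,4) + C(9,1)·C(6,3) = 15 + 180 = 195.
Probability = 1 − 195/1365 = 1170/1365 = 6/7.

6/7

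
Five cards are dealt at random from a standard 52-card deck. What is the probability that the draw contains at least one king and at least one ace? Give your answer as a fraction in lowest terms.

There are C(52,5) = 2598960 possible draws.
By inclusion-exclusion on the complements, draws missing all kings or all aces: C(48,5) + C(48,5) − C(44,5) = 1712304 + 1712304 − 1086008 = 2338600.
So draws with at least one of each: 2598960 − 2338600 = 260360, probability 260360/2598960 = 6509/64974.

6509/64974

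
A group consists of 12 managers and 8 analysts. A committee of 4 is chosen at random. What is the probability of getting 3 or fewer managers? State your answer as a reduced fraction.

There are C(20,4) = 4845 ways to choose the 4.
The complement is exactly 4 managers: C(12,4)·C(8,0) = 495.
Probability = 1 − 495/4845 = 4350/4845 = 290/323.

290/323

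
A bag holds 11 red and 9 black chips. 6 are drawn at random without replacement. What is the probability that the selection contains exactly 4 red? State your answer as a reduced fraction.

There are C(20,6) = 38760 ways to choose 6 from 20.
Selections with exactly 4 red: choose 4 of the 11 red and 2 of the 9 black, C(11,4)·C(9,2) = 330·36 = 11880.
Probability = 11880/38760 = 99/323.

99/323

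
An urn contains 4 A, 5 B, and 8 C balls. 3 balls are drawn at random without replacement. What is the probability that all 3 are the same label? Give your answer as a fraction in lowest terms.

There are C(17,3) = 680 ways to draw 3 balls.
All same label: C(4,3) + C(5,3) + C(8,3) = 4 + 10 + 56 = 70.
Probability = 70/680 = 7/68.

7/68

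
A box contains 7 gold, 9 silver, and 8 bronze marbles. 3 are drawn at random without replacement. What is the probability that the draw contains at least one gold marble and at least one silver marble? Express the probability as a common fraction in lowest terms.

945/2024

There are C(24,3) = 2024 possible draws.
By inclusion-exclusion on the complements, draws missing all gold or all silver: C(17,3) + C(15,3) − C(8,3) = 680 + 455 − 56 = 1079.
So draws with at least one of each: 2024 − 1079 = 945, probability 945/2024.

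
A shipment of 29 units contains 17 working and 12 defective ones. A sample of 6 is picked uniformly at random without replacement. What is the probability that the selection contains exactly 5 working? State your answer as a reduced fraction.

There are C(29,6) = 475020 ways to choose 6 from 29.
Selections with exactly 5 working: choose 5 of the 17 working and 1 of the 12 defective, C(17,5)·C(12,1) = 6188·12 = 74256.
Probability = 74256/475020 = 68/435.

68/435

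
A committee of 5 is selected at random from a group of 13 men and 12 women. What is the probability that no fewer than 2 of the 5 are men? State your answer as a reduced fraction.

There are C(25,5) = 53130 ways to choose the 5.
Count the complement (fewer than 2 men): C(13,0)·C(12,5) + C(13,1)·C(12,4) = 792 + 6435 = 7227.
Probability = 1 − 7227/53130 = 45903/53130 = 1391/1610.

1391/1610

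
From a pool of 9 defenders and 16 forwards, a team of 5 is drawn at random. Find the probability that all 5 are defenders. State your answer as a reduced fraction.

There are C(25,5) = 53130 possible selections.
Selections with all defenders: C(9,5) = 126.
Probability = 126/53130 = 3/1265.

3/1265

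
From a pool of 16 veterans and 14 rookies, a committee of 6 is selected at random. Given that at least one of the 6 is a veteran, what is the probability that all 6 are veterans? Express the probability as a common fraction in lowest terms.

22/1623

Work in counts. Selections with at least one veteran: C(30,6) − C(14,6) = 593775 − 3003 = 590772.
Of those, selections where all 6 are veterans: C(16,6) = 8008.
Conditional probability = 8008/590772 = 22/1623.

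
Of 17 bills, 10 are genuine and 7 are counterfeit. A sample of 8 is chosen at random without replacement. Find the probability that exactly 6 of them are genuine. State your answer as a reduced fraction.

There are C(17,8) = 24310 ways to choose 8 from 17.
Selections with exactly 6 genuine: choose 6 of the 10 genuine and 2 of the 7 counterfeit, C(10,6)·C(7,2) = 210·21 = 4410.
Probability = 4410/24310 = 441/2431.

441/2431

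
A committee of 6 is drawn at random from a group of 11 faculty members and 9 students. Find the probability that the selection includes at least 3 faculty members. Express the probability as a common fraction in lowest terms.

There are C(20,6) = 38760 ways to choose the 6.
Count the complement (fewer than 3 faculty members): C(11,0)·C(9,6) + C(11,1)·C(9,5) + C(11,2)·C(9,4) = 84 + 1386 + 6930 = 8400.
Probability = 1 − 8400/38760 = 30360/38760 = 253/323.

253/323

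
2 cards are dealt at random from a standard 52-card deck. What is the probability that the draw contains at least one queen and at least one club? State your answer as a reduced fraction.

29/442

There are C(52,2) = 1326 possible draws.
By inclusion-exclusion on the complements, draws missing all queens or all clubs: C(48,2) + C(39,2) − C(36,2) = 1128 + 741 − 630 = 1239.
So draws with at least one of each: 1326 − 1239 = 87, probability 87/1326 = 29/442.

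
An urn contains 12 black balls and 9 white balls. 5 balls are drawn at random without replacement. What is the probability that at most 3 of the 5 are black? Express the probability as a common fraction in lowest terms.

1678/2261

There are C(21,5) = 20349 ways to choose the 5.
Count the complement (more than 3 black): C(12,4)·C(9,1) + C(12,5)·C(9,0) = 4455 + 792 = 5247.
Probability = 1 − 5247/20349 = 15102/20349 = 1678/2261.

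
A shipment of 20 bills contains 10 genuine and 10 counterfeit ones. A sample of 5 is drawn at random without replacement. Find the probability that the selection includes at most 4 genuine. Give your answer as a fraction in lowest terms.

There are C(20,5) = 15504 ways to choose the 5.
The complement is exactly 5 genuine: C(10,5)·C(10,0) = 252.
Probability = 1 − 252/15504 = 15252/15504 = 1271/1292.

1271/1292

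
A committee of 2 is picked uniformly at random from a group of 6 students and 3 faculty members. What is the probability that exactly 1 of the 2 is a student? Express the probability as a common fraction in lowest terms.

The sample space is all 2-subsets of the 9: C(9,2) = 36.
Selections with exactly 1 student: choose 1 of the 6 students and 1 of the 3 faculty members, C(6,1)·C(3,1) = 6·3 = 18.
Probability = 18/36 = 1/2.

1/2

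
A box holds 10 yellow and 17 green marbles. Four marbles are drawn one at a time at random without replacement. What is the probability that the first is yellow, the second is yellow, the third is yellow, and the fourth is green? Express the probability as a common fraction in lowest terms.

17/585

Multiply the conditional probabilities at each draw: 10/27 · 9/26 · 8/25 · 17/24 = 12240/421200 = 17/585.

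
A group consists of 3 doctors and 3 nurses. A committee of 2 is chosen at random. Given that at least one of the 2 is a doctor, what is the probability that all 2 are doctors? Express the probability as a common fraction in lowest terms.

Work in counts. Selections with at least one doctor: C(6,2) − C(3,2) = 15 − 3 = 12.
Of those, selections where all 2 are doctors: C(3,2) = 3.
Conditional probability = 3/12 = 1/4.

1/4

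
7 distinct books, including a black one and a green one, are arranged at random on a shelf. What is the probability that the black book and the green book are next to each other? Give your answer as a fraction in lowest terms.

There are 7! = 5040 arrangements.
Treat the black book and the green book as a block: 6! arrangements of the blocks × 2 orders within the block = 2·720 = 1440.
Probability = 1440/5040 = 2/7.

2/7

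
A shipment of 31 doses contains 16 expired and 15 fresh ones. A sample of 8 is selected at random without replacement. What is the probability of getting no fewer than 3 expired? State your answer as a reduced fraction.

36814/40455

There are C(31,8) = 7888725 ways to choose the 8.
Count the complement (fewer than 3 expired): C(16,0)·C(15,8) + C(16,1)·C(15,7) + C(16,2)·C(15,6) = 6435 + 102960 + 600600 = 709995.
Probability = 1 − 709995/7888725 = 7178730/7888725 = 36814/40455.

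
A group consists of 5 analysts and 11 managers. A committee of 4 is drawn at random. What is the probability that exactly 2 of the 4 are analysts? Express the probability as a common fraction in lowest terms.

There are C(16,4) = 1820 ways to choose 4 from 16.
Selections with exactly 2 analysts: choose 2 of the 5 analysts and 2 of the 11 managers, C(5,2)·C(11,2) = 10·55 = 550.
Probability = 550/1820 = 55/182.

55/182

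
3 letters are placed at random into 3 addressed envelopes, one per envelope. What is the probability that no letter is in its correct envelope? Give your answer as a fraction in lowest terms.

There are 3! = 6 assignments.
By inclusion-exclusion, assignments with no fixed points: C(3,0)·3! − C(3,1)·2! + C(3,2)·1! − C(3,3)·0! = 2.
Probability = 2/6 = 1/3.

1/3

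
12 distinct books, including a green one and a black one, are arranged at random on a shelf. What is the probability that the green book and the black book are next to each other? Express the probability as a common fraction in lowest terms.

There are 12! = 479001600 arrangements.
Treat the green book and the black book as a block: 11! arrangements of the blocks × 2 orders within the block = 2·39916800 = 79833600.
Probability = 79833600/479001600 = 1/6.

1/6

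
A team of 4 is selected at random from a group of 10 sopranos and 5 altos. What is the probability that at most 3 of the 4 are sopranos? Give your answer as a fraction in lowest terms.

11/13

Total selections: C(15,4) = 1365.
The complement is exactly 4 sopranos: C(10,4)·C(5,0) = 210.
Probability = 1 − 210/1365 = 1155/1365 = 11/13.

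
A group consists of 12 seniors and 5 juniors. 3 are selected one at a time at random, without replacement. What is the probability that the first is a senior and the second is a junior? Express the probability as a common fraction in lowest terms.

15/68

Multiply the conditional probabilities at each draw: 12/17 · 5/16 = 60/272 = 15/68.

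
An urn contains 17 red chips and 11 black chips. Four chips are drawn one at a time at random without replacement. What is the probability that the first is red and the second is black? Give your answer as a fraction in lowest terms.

187/756

Multiply the conditional probabilities at each draw: 17/28 · 11/27 = 187/756.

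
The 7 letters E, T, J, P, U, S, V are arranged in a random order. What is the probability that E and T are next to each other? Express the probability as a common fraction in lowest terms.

There are 7! = 5040 arrangements.
Treat E and T as a block: 6! arrangements of the blocks × 2 orders within the block = 2·720 = 1440.
Probability = 1440/5040 = 2/7.

2/7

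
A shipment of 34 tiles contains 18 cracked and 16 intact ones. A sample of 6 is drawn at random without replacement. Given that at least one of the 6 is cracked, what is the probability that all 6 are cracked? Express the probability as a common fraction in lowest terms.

Work in counts. Selections with at least one cracked: C(34,6) − C(16,6) = 1344904 − 8008 = 1336896.
Of those, selections where all 6 are cracked: C(18,6) = 18564.
Conditional probability = 18564/1336896 = 1547/111408.

1547/111408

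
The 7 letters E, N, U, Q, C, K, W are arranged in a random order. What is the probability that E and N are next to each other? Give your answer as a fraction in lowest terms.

2/7

There are 7! = 5040 arrangements.
Treat E and N as a block: 6! arrangements of the blocks × 2 orders within the block = 2·720 = 1440.
Probability = 1440/5040 = 2/7.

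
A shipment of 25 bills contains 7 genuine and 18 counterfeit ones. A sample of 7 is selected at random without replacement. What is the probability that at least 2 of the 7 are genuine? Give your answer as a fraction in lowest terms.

Total selections: C(25,7) = 480700.
Favorable selections (at least 2 genuine): C(7,2)·C(18,5) + C(7,3)·C(18,4) + C(7,4)·C(18,3) + C(7,5)·C(18,2) + C(7,6)·C(18,1) + C(7,7)·C(18,0) = 179928 + 107100 + 28560 + 3213 + 126 + 1 = 318928.
Probability = 318928/480700 = 79732/120175.

79732/120175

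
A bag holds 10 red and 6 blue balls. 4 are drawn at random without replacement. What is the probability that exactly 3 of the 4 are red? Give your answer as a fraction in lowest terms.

36/91

There are C(16,4) = 1820 ways to choose 4 from 16.
Selections with exactly 3 red: choose 3 of the 10 red and 1 of the 6 blue, C(10,3)·C(6,1) = 120·6 = 720.
Probability = 720/1820 = 36/91.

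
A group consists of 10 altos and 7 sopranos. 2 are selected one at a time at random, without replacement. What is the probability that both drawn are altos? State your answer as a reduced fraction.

45/136

Multiply the conditional probabilities at each draw: 10/17 · 9/16 = 90/272 = 45/136.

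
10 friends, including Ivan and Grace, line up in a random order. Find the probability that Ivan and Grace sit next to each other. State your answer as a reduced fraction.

There are 10! = 3628800 arrangements.
Treat Ivan and Grace as a block: 9! arrangements of the blocks × 2 orders within the block = 2·362880 = 725760.
Probability = 725760/3628800 = 1/5.

1/5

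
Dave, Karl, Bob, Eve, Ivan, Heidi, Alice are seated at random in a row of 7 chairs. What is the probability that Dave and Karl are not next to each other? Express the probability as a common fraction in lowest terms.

5/7

There are 7! = 5040 arrangements.
Arrangements with Dave and Karl adjacent: 2·6! = 1440.
So not adjacent: 5040 − 1440 = 3600, probability 3600/5040 = 5/7.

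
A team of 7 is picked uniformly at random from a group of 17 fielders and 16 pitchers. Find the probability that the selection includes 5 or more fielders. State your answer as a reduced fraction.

Total selections: C(33,7) = 4272048.
Favorable selections (5 or more fielders): C(17,5)·C(16,2) + C(17,6)·C(16,1) + C(17,7)·C(16,0) = 742560 + 198016 + 19448 = 960024.
Probability = 960024/4272048 = 40001/178002.

40001/178002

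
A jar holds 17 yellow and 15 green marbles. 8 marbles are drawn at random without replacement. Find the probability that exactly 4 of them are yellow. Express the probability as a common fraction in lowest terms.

833/2697

Total number of selections: C(32,8) = 10518300.
Selections with exactly 4 yellow: choose 4 of the 17 yellow and 4 of the 15 green, C(17,4)·C(15,4) = 2380·1365 = 3248700.
Probability = 3248700/10518300 = 833/2697.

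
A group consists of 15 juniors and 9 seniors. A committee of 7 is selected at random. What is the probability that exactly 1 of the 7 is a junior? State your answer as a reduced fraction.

35/9614

Total number of selections: C(24,7) = 346104.
Selections with exactly 1 junior: choose 1 of the 15 juniors and 6 of the 9 seniors, C(15,1)·C(9,6) = 15·84 = 1260.
Probability = 1260/346104 = 35/9614.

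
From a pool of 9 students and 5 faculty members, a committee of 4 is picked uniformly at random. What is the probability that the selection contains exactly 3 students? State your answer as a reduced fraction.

60/143

Total number of selections: C(14,4) = 1001.
Selections with exactly 3 students: choose 3 of the 9 students and 1 of the 5 faculty members, C(9,3)·C(5,1) = 84·5 = 420.
Probability = 420/1001 = 60/143.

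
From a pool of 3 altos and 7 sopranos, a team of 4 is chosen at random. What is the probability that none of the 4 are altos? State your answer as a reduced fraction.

1/6

There are C(10,4) = 210 possible selections.
Selections with no altos (all sopranos): C(7,4) = 35.
Probability = 35/210 = 1/6.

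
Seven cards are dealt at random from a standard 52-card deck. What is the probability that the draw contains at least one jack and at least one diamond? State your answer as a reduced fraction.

There are C(52,7) = 133784560 possible draws.
By inclusion-exclusion on the complements, draws missing all jacks or all diamonds: C(48,7) + C(39,7) − C(36,7) = 73629072 + 15380937 − 8347680 = 80662329.
So draws with at least one of each: 133784560 − 80662329 = 53122231, probability 53122231/133784560.

53122231/133784560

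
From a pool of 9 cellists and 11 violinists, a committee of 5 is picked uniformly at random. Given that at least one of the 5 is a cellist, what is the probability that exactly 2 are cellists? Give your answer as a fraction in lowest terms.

990/2507

Work in counts. Selections with at least one cellist: C(20,5) − C(11,5) = 15504 − 462 = 15042.
Of those, selections where exactly 2 are cellists: C(9,2)·C(11,3) = 36·165 = 5940.
Conditional probability = 5940/15042 = 990/2507.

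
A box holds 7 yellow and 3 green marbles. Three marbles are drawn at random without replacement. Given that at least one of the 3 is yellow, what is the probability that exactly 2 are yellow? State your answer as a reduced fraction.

Work in counts. Selections with at least one yellow: C(10,3) − C(3,3) = 120 − 1 = 119.
Of those, selections where exactly 2 are yellow: C(7,2)·C(3,1) = 21·3 = 63.
Conditional probability = 63/119 = 9/17.

9/17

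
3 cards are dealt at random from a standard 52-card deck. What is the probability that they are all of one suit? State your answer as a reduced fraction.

There are C(52,3) = 22100 possible 3-card hands.
Hands of one suit: 4 suits × C(13,3) = 4·286 = 1144.
Probability = 1144/22100 = 22/425.

22/425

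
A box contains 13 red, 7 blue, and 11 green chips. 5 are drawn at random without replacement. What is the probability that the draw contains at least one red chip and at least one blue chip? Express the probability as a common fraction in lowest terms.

5681/8091

There are C(31,5) = 169911 possible draws.
By inclusion-exclusion on the complements, draws missing all red or all blue: C(18,5) + C(24,5) − C(11,5) = 8568 + 42504 − 462 = 50610.
So draws with at least one of each: 169911 − 50610 = 119301, probability 119301/169911 = 5681/8091.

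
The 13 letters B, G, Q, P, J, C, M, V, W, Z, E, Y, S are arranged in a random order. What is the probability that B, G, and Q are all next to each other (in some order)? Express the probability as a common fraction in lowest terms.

There are 13! = 6227020800 arrangements.
Treat the three as one block: 11! placements × 3! orders within the block = 39916800·6 = 239500800.
Probability = 239500800/6227020800 = 1/26.

1/26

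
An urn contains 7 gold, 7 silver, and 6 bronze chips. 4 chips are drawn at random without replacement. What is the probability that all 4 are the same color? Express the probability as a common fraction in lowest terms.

1/57

There are C(20,4) = 4845 ways to draw 4 chips.
All same color: C(7,4) + C(7,4) + C(6,4) = 35 + 35 + 15 = 85.
Probability = 85/4845 = 1/57.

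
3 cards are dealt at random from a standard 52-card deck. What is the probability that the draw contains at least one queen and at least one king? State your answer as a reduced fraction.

188/5525

There are C(52,3) = 22100 possible draws.
By inclusion-exclusion on the complements, draws missing all queens or all kings: C(48,3) + C(48,3) − C(44,3) = 17296 + 17296 − 13244 = 21348.
So draws with at least one of each: 22100 − 21348 = 752, probability 752/22100 = 188/5525.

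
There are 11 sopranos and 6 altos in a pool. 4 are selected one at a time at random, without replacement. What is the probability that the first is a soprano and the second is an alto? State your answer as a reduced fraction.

Multiply the conditional probabilities at each draw: 11/17 · 6/16 = 66/272 = 33/136.

33/136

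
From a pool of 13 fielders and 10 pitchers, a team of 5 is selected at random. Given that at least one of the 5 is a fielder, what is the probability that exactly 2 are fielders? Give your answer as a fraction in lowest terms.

Work in counts. Selections with at least one fielder: C(23,5) − C(10,5) = 33649 − 252 = 33397.
Of those, selections where exactly 2 are fielders: C(13,2)·C(10,3) = 78·120 = 9360.
Conditional probability = 9360/33397 = 720/2569.

720/2569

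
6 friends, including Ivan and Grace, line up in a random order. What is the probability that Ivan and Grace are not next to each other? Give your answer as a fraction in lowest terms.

There are 6! = 720 arrangements.
Arrangements with Ivan and Grace adjacent: 2·5! = 240.
So not adjacent: 720 − 240 = 480, probability 480/720 = 2/3.

2/3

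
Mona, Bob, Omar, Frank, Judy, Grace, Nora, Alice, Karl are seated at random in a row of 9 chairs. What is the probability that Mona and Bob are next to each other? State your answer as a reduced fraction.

2/9

There are 9! = 362880 arrangements.
Treat Mona and Bob as a block: 8! arrangements of the blocks × 2 orders within the block = 2·40320 = 80640.
Probability = 80640/362880 = 2/9.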